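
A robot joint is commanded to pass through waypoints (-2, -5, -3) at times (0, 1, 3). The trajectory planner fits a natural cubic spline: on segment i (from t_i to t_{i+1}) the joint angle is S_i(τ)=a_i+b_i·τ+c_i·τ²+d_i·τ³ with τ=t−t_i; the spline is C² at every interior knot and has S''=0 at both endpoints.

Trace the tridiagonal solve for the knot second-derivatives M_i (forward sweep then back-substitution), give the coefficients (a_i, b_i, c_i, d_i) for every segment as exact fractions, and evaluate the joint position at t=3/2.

  seg 0: a=-2 b=-11/3 c=0 d=2/3
  seg 1: a=-5 b=-5/3 c=2 d=-1/3
S(3/2) = -43/8

Δ: Δ0=-3, Δ1=1
row 1: diag=6, rhs=24; c'=1/3, d'=4
back: M1=4
M: M0=0, M1=4, M2=0
seg 0: a=-2, c=M0/2=0, d=(M1−M0)/(6·1)=2/3, b=Δ0−h0·(2M0+M1)/6=-11/3
seg 1: a=-5, c=M1/2=2, d=(M2−M1)/(6·2)=-1/3, b=Δ1−h1·(2M1+M2)/6=-5/3
t_q=3/2 → seg 1, τ=1/2; S=-5+-5/3·τ+2·τ²+-1/3·τ³=-43/8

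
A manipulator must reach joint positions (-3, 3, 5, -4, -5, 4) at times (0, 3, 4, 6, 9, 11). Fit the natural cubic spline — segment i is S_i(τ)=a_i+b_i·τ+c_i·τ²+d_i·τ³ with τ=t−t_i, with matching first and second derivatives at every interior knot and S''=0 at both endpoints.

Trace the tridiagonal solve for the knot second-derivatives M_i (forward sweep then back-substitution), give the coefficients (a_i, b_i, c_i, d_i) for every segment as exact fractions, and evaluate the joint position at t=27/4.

Δ: Δ0=2, Δ1=2, Δ2=-9/2, Δ3=-1/3, Δ4=9/2
row 1: diag=8, rhs=0; c'=1/8, d'=0
row 2: denom=6−1·1/8=47/8; d'=(-39−1·0)/(47/8)=-312/47
row 3: denom=10−2·16/47=438/47; d'=(25−2·-312/47)/(438/47)=1799/438
row 4: denom=10−3·47/146=1319/146; d'=(29−3·1799/438)/(1319/146)=2435/1319
back: M4=2435/1319
back: M3=1799/438−47/146·2435/1319=13901/3957
back: M2=-312/47−16/47·13901/3957=-31000/3957
back: M1=0−1/8·-31000/3957=3875/3957
M: M0=0, M1=3875/3957, M2=-31000/3957, M3=13901/3957, M4=2435/1319, M5=0
seg 0: a=-3, c=M0/2=0, d=(M1−M0)/(6·3)=3875/71226, b=Δ0−h0·(2M0+M1)/6=11953/7914
seg 1: a=3, c=M1/2=3875/7914, d=(M2−M1)/(6·1)=-3875/2638, b=Δ1−h1·(2M1+M2)/6=11789/3957
seg 2: a=5, c=M2/2=-15500/3957, d=(M3−M2)/(6·2)=4989/5276, b=Δ2−h2·(2M2+M3)/6=-3547/7914
seg 3: a=-4, c=M3/2=13901/7914, d=(M4−M3)/(6·3)=-3298/35613, b=Δ3−h3·(2M3+M4)/6=-37745/7914
seg 4: a=-5, c=M4/2=2435/2638, d=(M5−M4)/(6·2)=-2435/15828, b=Δ4−h4·(2M4+M5)/6=25873/7914
t_q=27/4 → seg 3, τ=3/4; S=-4+-37745/7914·τ+13901/7914·τ²+-3298/35613·τ³=-139879/21104

  seg 0: a=-3 b=11953/7914 c=0 d=3875/71226
  seg 1: a=3 b=11789/3957 c=3875/7914 d=-3875/2638
  seg 2: a=5 b=-3547/7914 c=-15500/3957 d=4989/5276
  seg 3: a=-4 b=-37745/7914 c=13901/7914 d=-3298/35613
  seg 4: a=-5 b=25873/7914 c=2435/2638 d=-2435/15828
S(27/4) = -139879/21104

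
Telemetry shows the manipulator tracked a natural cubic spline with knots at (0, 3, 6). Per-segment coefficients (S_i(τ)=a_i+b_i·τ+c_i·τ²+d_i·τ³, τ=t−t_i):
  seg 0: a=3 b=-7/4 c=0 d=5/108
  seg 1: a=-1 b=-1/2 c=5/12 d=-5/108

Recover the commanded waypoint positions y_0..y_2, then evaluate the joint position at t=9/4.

y_0 = S_0(0) = a_0 = 3
y_1 = S_1(0) = a_1 = -1
y_2 = S_1(3) = 0
t_q=9/4 is in segment 0 (τ=9/4); S_0(τ)=-105/256

y_0=3 y_1=-1 y_2=0
S(9/4) = -105/256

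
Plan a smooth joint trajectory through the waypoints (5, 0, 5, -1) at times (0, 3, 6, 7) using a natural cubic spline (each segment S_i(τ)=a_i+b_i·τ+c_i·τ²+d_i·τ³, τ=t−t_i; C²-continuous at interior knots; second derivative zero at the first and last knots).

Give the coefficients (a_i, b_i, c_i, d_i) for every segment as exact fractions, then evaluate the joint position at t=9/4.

Δ: Δ0=-5/3, Δ1=5/3, Δ2=-6
row 1: diag=12, rhs=20; c'=1/4, d'=5/3
row 2: denom=8−3·1/4=29/4; d'=(-46−3·5/3)/(29/4)=-204/29
back: M2=-204/29
back: M1=5/3−1/4·-204/29=298/87
M: M0=0, M1=298/87, M2=-204/29, M3=0
seg 0: a=5, c=M0/2=0, d=(M1−M0)/(6·3)=149/783, b=Δ0−h0·(2M0+M1)/6=-98/29
seg 1: a=0, c=M1/2=149/87, d=(M2−M1)/(6·3)=-455/783, b=Δ1−h1·(2M1+M2)/6=51/29
seg 2: a=5, c=M2/2=-102/29, d=(M3−M2)/(6·1)=34/29, b=Δ2−h2·(2M2+M3)/6=-106/29
t_q=9/4 → seg 0, τ=9/4; S=5+-98/29·τ+0·τ²+149/783·τ³=-809/1856

  seg 0: a=5 b=-98/29 c=0 d=149/783
  seg 1: a=0 b=51/29 c=149/87 d=-455/783
  seg 2: a=5 b=-106/29 c=-102/29 d=34/29
S(9/4) = -809/1856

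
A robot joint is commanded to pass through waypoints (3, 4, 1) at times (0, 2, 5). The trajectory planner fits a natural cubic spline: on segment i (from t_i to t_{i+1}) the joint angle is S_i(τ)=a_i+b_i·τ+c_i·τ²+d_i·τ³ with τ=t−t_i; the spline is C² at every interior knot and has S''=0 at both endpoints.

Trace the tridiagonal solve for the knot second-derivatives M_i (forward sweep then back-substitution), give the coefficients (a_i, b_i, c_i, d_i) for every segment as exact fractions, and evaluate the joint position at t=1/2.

  seg 0: a=3 b=4/5 c=0 d=-3/40
  seg 1: a=4 b=-1/10 c=-9/20 d=1/20
S(1/2) = 217/64

Δ: Δ0=1/2, Δ1=-1
row 1: diag=10, rhs=-9; c'=3/10, d'=-9/10
back: M1=-9/10
M: M0=0, M1=-9/10, M2=0
seg 0: a=3, c=M0/2=0, d=(M1−M0)/(6·2)=-3/40, b=Δ0−h0·(2M0+M1)/6=4/5
seg 1: a=4, c=M1/2=-9/20, d=(M2−M1)/(6·3)=1/20, b=Δ1−h1·(2M1+M2)/6=-1/10
t_q=1/2 → seg 0, τ=1/2; S=3+4/5·τ+0·τ²+-3/40·τ³=217/64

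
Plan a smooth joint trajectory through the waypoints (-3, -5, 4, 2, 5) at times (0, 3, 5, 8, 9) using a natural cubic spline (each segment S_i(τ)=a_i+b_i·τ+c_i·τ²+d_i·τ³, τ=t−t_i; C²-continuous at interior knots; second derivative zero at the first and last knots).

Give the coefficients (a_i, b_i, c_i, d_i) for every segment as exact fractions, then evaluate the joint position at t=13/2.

Δ: Δ0=-2/3, Δ1=9/2, Δ2=-2/3, Δ3=3
row 1: diag=10, rhs=31; c'=1/5, d'=31/10
row 2: denom=10−2·1/5=48/5; d'=(-31−2·31/10)/(48/5)=-31/8
row 3: denom=8−3·5/16=113/16; d'=(22−3·-31/8)/(113/16)=538/113
back: M3=538/113
back: M2=-31/8−5/16·538/113=-606/113
back: M1=31/10−1/5·-606/113=943/226
M: M0=0, M1=943/226, M2=-606/113, M3=538/113, M4=0
seg 0: a=-3, c=M0/2=0, d=(M1−M0)/(6·3)=943/4068, b=Δ0−h0·(2M0+M1)/6=-3733/1356
seg 1: a=-5, c=M1/2=943/452, d=(M2−M1)/(6·2)=-2155/2712, b=Δ1−h1·(2M1+M2)/6=2377/678
seg 2: a=4, c=M2/2=-303/113, d=(M3−M2)/(6·3)=572/1017, b=Δ2−h2·(2M2+M3)/6=785/339
seg 3: a=2, c=M3/2=269/113, d=(M4−M3)/(6·1)=-269/339, b=Δ3−h3·(2M3+M4)/6=479/339
t_q=13/2 → seg 2, τ=3/2; S=4+785/339·τ+-303/113·τ²+572/1017·τ³=1509/452

  seg 0: a=-3 b=-3733/1356 c=0 d=943/4068
  seg 1: a=-5 b=2377/678 c=943/452 d=-2155/2712
  seg 2: a=4 b=785/339 c=-303/113 d=572/1017
  seg 3: a=2 b=479/339 c=269/113 d=-269/339
S(13/2) = 1509/452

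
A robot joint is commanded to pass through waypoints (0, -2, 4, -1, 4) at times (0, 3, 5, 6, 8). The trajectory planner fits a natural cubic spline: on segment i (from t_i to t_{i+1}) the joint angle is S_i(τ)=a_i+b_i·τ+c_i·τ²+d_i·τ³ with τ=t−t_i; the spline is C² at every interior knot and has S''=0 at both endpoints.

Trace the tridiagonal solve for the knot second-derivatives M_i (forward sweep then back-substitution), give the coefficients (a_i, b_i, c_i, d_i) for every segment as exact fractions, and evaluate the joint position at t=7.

  seg 0: a=0 b=-1403/489 c=0 d=359/1467
  seg 1: a=-2 b=1828/489 c=359/163 d=-2515/1956
  seg 2: a=4 b=-1409/489 c=-1797/326 d=3319/978
  seg 3: a=-1 b=-3643/978 c=761/163 d=-761/978
S(7) = -136/163

Δ: Δ0=-2/3, Δ1=3, Δ2=-5, Δ3=5/2
row 1: diag=10, rhs=22; c'=1/5, d'=11/5
row 2: denom=6−2·1/5=28/5; d'=(-48−2·11/5)/(28/5)=-131/14
row 3: denom=6−1·5/28=163/28; d'=(45−1·-131/14)/(163/28)=1522/163
back: M3=1522/163
back: M2=-131/14−5/28·1522/163=-1797/163
back: M1=11/5−1/5·-1797/163=718/163
M: M0=0, M1=718/163, M2=-1797/163, M3=1522/163, M4=0
seg 0: a=0, c=M0/2=0, d=(M1−M0)/(6·3)=359/1467, b=Δ0−h0·(2M0+M1)/6=-1403/489
seg 1: a=-2, c=M1/2=359/163, d=(M2−M1)/(6·2)=-2515/1956, b=Δ1−h1·(2M1+M2)/6=1828/489
seg 2: a=4, c=M2/2=-1797/326, d=(M3−M2)/(6·1)=3319/978, b=Δ2−h2·(2M2+M3)/6=-1409/489
seg 3: a=-1, c=M3/2=761/163, d=(M4−M3)/(6·2)=-761/978, b=Δ3−h3·(2M3+M4)/6=-3643/978
t_q=7 → seg 3, τ=1; S=-1+-3643/978·τ+761/163·τ²+-761/978·τ³=-136/163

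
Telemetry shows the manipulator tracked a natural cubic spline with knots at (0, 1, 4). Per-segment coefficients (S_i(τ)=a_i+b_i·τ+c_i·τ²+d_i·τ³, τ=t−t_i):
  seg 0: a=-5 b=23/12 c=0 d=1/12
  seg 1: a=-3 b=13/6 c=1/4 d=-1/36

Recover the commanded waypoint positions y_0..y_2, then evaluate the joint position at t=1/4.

y_0=-5 y_1=-3 y_2=5
S(1/4) = -1157/256

y_0 = S_0(0) = a_0 = -5
y_1 = S_1(0) = a_1 = -3
y_2 = S_1(3) = 5
t_q=1/4 is in segment 0 (τ=1/4); S_0(τ)=-1157/256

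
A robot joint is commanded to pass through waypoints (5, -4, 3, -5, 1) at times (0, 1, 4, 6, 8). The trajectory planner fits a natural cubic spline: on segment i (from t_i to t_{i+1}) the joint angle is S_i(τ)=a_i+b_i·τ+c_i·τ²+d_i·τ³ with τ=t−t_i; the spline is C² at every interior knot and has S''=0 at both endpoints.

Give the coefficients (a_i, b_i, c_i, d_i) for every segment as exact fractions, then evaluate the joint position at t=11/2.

  seg 0: a=5 b=-8819/804 c=0 d=1583/804
  seg 1: a=-4 b=-2035/402 c=1583/268 d=-2767/2412
  seg 2: a=3 b=-479/804 c=-296/67 d=4367/3216
  seg 3: a=-5 b=-793/402 c=1999/536 d=-1999/3216
S(11/2) = -27881/8576

Δ: Δ0=-9, Δ1=7/3, Δ2=-4, Δ3=3
row 1: diag=8, rhs=68; c'=3/8, d'=17/2
row 2: denom=10−3·3/8=71/8; d'=(-38−3·17/2)/(71/8)=-508/71
row 3: denom=8−2·16/71=536/71; d'=(42−2·-508/71)/(536/71)=1999/268
back: M3=1999/268
back: M2=-508/71−16/71·1999/268=-592/67
back: M1=17/2−3/8·-592/67=1583/134
M: M0=0, M1=1583/134, M2=-592/67, M3=1999/268, M4=0
seg 0: a=5, c=M0/2=0, d=(M1−M0)/(6·1)=1583/804, b=Δ0−h0·(2M0+M1)/6=-8819/804
seg 1: a=-4, c=M1/2=1583/268, d=(M2−M1)/(6·3)=-2767/2412, b=Δ1−h1·(2M1+M2)/6=-2035/402
seg 2: a=3, c=M2/2=-296/67, d=(M3−M2)/(6·2)=4367/3216, b=Δ2−h2·(2M2+M3)/6=-479/804
seg 3: a=-5, c=M3/2=1999/536, d=(M4−M3)/(6·2)=-1999/3216, b=Δ3−h3·(2M3+M4)/6=-793/402
t_q=11/2 → seg 2, τ=3/2; S=3+-479/804·τ+-296/67·τ²+4367/3216·τ³=-27881/8576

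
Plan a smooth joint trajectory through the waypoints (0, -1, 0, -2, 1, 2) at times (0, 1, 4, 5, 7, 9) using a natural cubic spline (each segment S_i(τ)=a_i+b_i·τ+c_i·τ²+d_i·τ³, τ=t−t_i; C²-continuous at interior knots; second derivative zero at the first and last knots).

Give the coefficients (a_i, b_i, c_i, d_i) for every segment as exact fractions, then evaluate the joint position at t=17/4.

Δ: Δ0=-1, Δ1=1/3, Δ2=-2, Δ3=3/2, Δ4=1/2
row 1: diag=8, rhs=8; c'=3/8, d'=1
row 2: denom=8−3·3/8=55/8; d'=(-14−3·1)/(55/8)=-136/55
row 3: denom=6−1·8/55=322/55; d'=(21−1·-136/55)/(322/55)=1291/322
row 4: denom=8−2·55/161=1178/161; d'=(-6−2·1291/322)/(1178/161)=-2257/1178
back: M4=-2257/1178
back: M3=1291/322−55/161·-2257/1178=2747/589
back: M2=-136/55−8/55·2747/589=-1856/589
back: M1=1−3/8·-1856/589=1285/589
M: M0=0, M1=1285/589, M2=-1856/589, M3=2747/589, M4=-2257/1178, M5=0
seg 0: a=0, c=M0/2=0, d=(M1−M0)/(6·1)=1285/3534, b=Δ0−h0·(2M0+M1)/6=-4819/3534
seg 1: a=-1, c=M1/2=1285/1178, d=(M2−M1)/(6·3)=-349/1178, b=Δ1−h1·(2M1+M2)/6=-482/1767
seg 2: a=0, c=M2/2=-928/589, d=(M3−M2)/(6·1)=4603/3534, b=Δ2−h2·(2M2+M3)/6=-6103/3534
seg 3: a=-2, c=M3/2=2747/1178, d=(M4−M3)/(6·2)=-7751/14136, b=Δ3−h3·(2M3+M4)/6=-1715/1767
seg 4: a=1, c=M4/2=-2257/2356, d=(M5−M4)/(6·2)=2257/14136, b=Δ4−h4·(2M4+M5)/6=6281/3534
t_q=17/4 → seg 2, τ=1/4; S=0+-6103/3534·τ+-928/589·τ²+4603/3534·τ³=-38439/75392

  seg 0: a=0 b=-4819/3534 c=0 d=1285/3534
  seg 1: a=-1 b=-482/1767 c=1285/1178 d=-349/1178
  seg 2: a=0 b=-6103/3534 c=-928/589 d=4603/3534
  seg 3: a=-2 b=-1715/1767 c=2747/1178 d=-7751/14136
  seg 4: a=1 b=6281/3534 c=-2257/2356 d=2257/14136
S(17/4) = -38439/75392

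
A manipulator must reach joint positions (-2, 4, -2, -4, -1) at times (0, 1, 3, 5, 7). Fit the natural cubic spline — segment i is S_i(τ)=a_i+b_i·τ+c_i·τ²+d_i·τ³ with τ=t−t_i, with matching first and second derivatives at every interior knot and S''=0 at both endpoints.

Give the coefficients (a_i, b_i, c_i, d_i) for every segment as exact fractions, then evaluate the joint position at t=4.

Δ: Δ0=6, Δ1=-3, Δ2=-1, Δ3=3/2
row 1: diag=6, rhs=-54; c'=1/3, d'=-9
row 2: denom=8−2·1/3=22/3; d'=(12−2·-9)/(22/3)=45/11
row 3: denom=8−2·3/11=82/11; d'=(15−2·45/11)/(82/11)=75/82
back: M3=75/82
back: M2=45/11−3/11·75/82=315/82
back: M1=-9−1/3·315/82=-843/82
M: M0=0, M1=-843/82, M2=315/82, M3=75/82, M4=0
seg 0: a=-2, c=M0/2=0, d=(M1−M0)/(6·1)=-281/164, b=Δ0−h0·(2M0+M1)/6=1265/164
seg 1: a=4, c=M1/2=-843/164, d=(M2−M1)/(6·2)=193/164, b=Δ1−h1·(2M1+M2)/6=211/82
seg 2: a=-2, c=M2/2=315/164, d=(M3−M2)/(6·2)=-10/41, b=Δ2−h2·(2M2+M3)/6=-317/82
seg 3: a=-4, c=M3/2=75/164, d=(M4−M3)/(6·2)=-25/328, b=Δ3−h3·(2M3+M4)/6=73/82
t_q=4 → seg 2, τ=1; S=-2+-317/82·τ+315/164·τ²+-10/41·τ³=-687/164

  seg 0: a=-2 b=1265/164 c=0 d=-281/164
  seg 1: a=4 b=211/82 c=-843/164 d=193/164
  seg 2: a=-2 b=-317/82 c=315/164 d=-10/41
  seg 3: a=-4 b=73/82 c=75/164 d=-25/328
S(4) = -687/164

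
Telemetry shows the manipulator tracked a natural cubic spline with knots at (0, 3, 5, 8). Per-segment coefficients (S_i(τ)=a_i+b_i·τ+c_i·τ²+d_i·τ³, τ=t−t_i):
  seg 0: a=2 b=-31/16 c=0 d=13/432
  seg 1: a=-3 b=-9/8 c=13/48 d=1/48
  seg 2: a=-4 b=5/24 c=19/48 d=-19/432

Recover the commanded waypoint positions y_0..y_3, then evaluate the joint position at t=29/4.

y_0=2 y_1=-3 y_2=-4 y_3=-1
S(29/4) = -2077/1024

y_0 = S_0(0) = a_0 = 2
y_1 = S_1(0) = a_1 = -3
y_2 = S_2(0) = a_2 = -4
y_3 = S_2(3) = -1
t_q=29/4 is in segment 2 (τ=9/4); S_2(τ)=-2077/1024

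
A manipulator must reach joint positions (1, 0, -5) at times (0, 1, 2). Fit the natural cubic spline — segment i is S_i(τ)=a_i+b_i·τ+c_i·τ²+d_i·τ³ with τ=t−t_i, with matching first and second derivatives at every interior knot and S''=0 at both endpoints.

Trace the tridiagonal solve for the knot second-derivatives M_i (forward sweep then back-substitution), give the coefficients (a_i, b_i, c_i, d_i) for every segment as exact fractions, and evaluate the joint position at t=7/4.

Δ: Δ0=-1, Δ1=-5
row 1: diag=4, rhs=-24; c'=1/4, d'=-6
back: M1=-6
M: M0=0, M1=-6, M2=0
seg 0: a=1, c=M0/2=0, d=(M1−M0)/(6·1)=-1, b=Δ0−h0·(2M0+M1)/6=0
seg 1: a=0, c=M1/2=-3, d=(M2−M1)/(6·1)=1, b=Δ1−h1·(2M1+M2)/6=-3
t_q=7/4 → seg 1, τ=3/4; S=0+-3·τ+-3·τ²+1·τ³=-225/64

  seg 0: a=1 b=0 c=0 d=-1
  seg 1: a=0 b=-3 c=-3 d=1
S(7/4) = -225/64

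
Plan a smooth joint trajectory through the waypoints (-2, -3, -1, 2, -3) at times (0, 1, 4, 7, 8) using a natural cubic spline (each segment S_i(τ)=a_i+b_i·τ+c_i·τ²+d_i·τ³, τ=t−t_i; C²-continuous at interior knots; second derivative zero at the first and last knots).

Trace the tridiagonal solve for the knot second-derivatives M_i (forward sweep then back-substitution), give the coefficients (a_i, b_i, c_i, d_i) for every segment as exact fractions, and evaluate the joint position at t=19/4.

Δ: Δ0=-1, Δ1=2/3, Δ2=1, Δ3=-5
row 1: diag=8, rhs=10; c'=3/8, d'=5/4
row 2: denom=12−3·3/8=87/8; d'=(2−3·5/4)/(87/8)=-14/87
row 3: denom=8−3·8/29=208/29; d'=(-36−3·-14/87)/(208/29)=-515/104
back: M3=-515/104
back: M2=-14/87−8/29·-515/104=47/39
back: M1=5/4−3/8·47/39=83/104
M: M0=0, M1=83/104, M2=47/39, M3=-515/104, M4=0
seg 0: a=-2, c=M0/2=0, d=(M1−M0)/(6·1)=83/624, b=Δ0−h0·(2M0+M1)/6=-707/624
seg 1: a=-3, c=M1/2=83/208, d=(M2−M1)/(6·3)=127/5616, b=Δ1−h1·(2M1+M2)/6=-229/312
seg 2: a=-1, c=M2/2=47/78, d=(M3−M2)/(6·3)=-1921/5616, b=Δ2−h2·(2M2+M3)/6=109/48
seg 3: a=2, c=M3/2=-515/208, d=(M4−M3)/(6·1)=515/624, b=Δ3−h3·(2M3+M4)/6=-1045/312
t_q=19/4 → seg 2, τ=3/4; S=-1+109/48·τ+47/78·τ²+-1921/5616·τ³=11951/13312

  seg 0: a=-2 b=-707/624 c=0 d=83/624
  seg 1: a=-3 b=-229/312 c=83/208 d=127/5616
  seg 2: a=-1 b=109/48 c=47/78 d=-1921/5616
  seg 3: a=2 b=-1045/312 c=-515/208 d=515/624
S(19/4) = 11951/13312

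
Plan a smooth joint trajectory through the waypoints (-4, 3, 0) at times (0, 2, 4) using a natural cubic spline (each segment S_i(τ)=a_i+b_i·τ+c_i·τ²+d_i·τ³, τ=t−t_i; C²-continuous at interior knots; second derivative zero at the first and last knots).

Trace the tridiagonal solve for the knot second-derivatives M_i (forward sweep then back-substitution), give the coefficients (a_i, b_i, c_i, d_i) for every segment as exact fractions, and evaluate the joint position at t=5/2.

Δ: Δ0=7/2, Δ1=-3/2
row 1: diag=8, rhs=-30; c'=1/4, d'=-15/4
back: M1=-15/4
M: M0=0, M1=-15/4, M2=0
seg 0: a=-4, c=M0/2=0, d=(M1−M0)/(6·2)=-5/16, b=Δ0−h0·(2M0+M1)/6=19/4
seg 1: a=3, c=M1/2=-15/8, d=(M2−M1)/(6·2)=5/16, b=Δ1−h1·(2M1+M2)/6=1
t_q=5/2 → seg 1, τ=1/2; S=3+1·τ+-15/8·τ²+5/16·τ³=393/128

  seg 0: a=-4 b=19/4 c=0 d=-5/16
  seg 1: a=3 b=1 c=-15/8 d=5/16
S(5/2) = 393/128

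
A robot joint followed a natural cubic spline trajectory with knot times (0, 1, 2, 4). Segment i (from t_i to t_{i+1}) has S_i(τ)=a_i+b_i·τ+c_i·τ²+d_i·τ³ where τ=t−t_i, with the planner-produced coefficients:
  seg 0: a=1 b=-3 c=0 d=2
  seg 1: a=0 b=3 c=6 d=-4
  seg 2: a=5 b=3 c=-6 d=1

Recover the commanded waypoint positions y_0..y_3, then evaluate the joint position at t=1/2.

y_0=1 y_1=0 y_2=5 y_3=-5
S(1/2) = -1/4

y_0 = S_0(0) = a_0 = 1
y_1 = S_1(0) = a_1 = 0
y_2 = S_2(0) = a_2 = 5
y_3 = S_2(2) = -5
t_q=1/2 is in segment 0 (τ=1/2); S_0(τ)=-1/4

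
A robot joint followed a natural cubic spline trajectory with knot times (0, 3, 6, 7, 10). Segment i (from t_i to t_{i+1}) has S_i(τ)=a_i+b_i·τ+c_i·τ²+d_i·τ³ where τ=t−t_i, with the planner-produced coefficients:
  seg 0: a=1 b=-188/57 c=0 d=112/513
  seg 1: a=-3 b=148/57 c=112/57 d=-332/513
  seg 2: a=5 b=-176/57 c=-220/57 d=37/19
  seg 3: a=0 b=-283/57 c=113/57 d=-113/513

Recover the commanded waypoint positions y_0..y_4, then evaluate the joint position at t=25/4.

y_0 = S_0(0) = a_0 = 1
y_1 = S_1(0) = a_1 = -3
y_2 = S_2(0) = a_2 = 5
y_3 = S_3(0) = a_3 = 0
y_4 = S_3(3) = -3
t_q=25/4 is in segment 2 (τ=1/4); S_2(τ)=4885/1216

y_0=1 y_1=-3 y_2=5 y_3=0 y_4=-3
S(25/4) = 4885/1216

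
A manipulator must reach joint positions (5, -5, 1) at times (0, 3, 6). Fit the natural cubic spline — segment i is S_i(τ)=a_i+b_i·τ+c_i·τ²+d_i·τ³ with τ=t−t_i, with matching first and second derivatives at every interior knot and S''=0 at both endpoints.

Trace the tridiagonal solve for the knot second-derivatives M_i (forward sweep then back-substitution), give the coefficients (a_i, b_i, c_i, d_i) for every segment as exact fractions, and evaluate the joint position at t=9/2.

  seg 0: a=5 b=-14/3 c=0 d=4/27
  seg 1: a=-5 b=-2/3 c=4/3 d=-4/27
S(9/2) = -7/2

Δ: Δ0=-10/3, Δ1=2
row 1: diag=12, rhs=32; c'=1/4, d'=8/3
back: M1=8/3
M: M0=0, M1=8/3, M2=0
seg 0: a=5, c=M0/2=0, d=(M1−M0)/(6·3)=4/27, b=Δ0−h0·(2M0+M1)/6=-14/3
seg 1: a=-5, c=M1/2=4/3, d=(M2−M1)/(6·3)=-4/27, b=Δ1−h1·(2M1+M2)/6=-2/3
t_q=9/2 → seg 1, τ=3/2; S=-5+-2/3·τ+4/3·τ²+-4/27·τ³=-7/2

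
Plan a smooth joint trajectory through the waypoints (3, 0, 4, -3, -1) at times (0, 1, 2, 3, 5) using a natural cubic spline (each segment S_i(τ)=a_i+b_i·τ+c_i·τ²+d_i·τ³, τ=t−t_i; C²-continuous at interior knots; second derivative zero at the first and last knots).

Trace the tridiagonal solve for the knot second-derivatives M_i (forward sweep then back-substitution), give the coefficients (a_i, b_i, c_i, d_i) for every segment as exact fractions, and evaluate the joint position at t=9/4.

  seg 0: a=3 b=-493/86 c=0 d=235/86
  seg 1: a=0 b=106/43 c=705/86 d=-573/86
  seg 2: a=4 b=-97/86 c=-507/43 d=509/86
  seg 3: a=-3 b=-299/43 c=513/86 d=-171/172
S(9/4) = 16917/5504

Δ: Δ0=-3, Δ1=4, Δ2=-7, Δ3=1
row 1: diag=4, rhs=42; c'=1/4, d'=21/2
row 2: denom=4−1·1/4=15/4; d'=(-66−1·21/2)/(15/4)=-102/5
row 3: denom=6−1·4/15=86/15; d'=(48−1·-102/5)/(86/15)=513/43
back: M3=513/43
back: M2=-102/5−4/15·513/43=-1014/43
back: M1=21/2−1/4·-1014/43=705/43
M: M0=0, M1=705/43, M2=-1014/43, M3=513/43, M4=0
seg 0: a=3, c=M0/2=0, d=(M1−M0)/(6·1)=235/86, b=Δ0−h0·(2M0+M1)/6=-493/86
seg 1: a=0, c=M1/2=705/86, d=(M2−M1)/(6·1)=-573/86, b=Δ1−h1·(2M1+M2)/6=106/43
seg 2: a=4, c=M2/2=-507/43, d=(M3−M2)/(6·1)=509/86, b=Δ2−h2·(2M2+M3)/6=-97/86
seg 3: a=-3, c=M3/2=513/86, d=(M4−M3)/(6·2)=-171/172, b=Δ3−h3·(2M3+M4)/6=-299/43
t_q=9/4 → seg 2, τ=1/4; S=4+-97/86·τ+-507/43·τ²+509/86·τ³=16917/5504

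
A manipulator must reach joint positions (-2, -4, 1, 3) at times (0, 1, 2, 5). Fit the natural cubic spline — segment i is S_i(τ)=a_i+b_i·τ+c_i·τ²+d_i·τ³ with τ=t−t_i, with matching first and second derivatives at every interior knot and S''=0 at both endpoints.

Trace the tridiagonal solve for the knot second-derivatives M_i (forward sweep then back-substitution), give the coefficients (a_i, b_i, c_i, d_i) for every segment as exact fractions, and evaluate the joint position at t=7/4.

Δ: Δ0=-2, Δ1=5, Δ2=2/3
row 1: diag=4, rhs=42; c'=1/4, d'=21/2
row 2: denom=8−1·1/4=31/4; d'=(-26−1·21/2)/(31/4)=-146/31
back: M2=-146/31
back: M1=21/2−1/4·-146/31=362/31
M: M0=0, M1=362/31, M2=-146/31, M3=0
seg 0: a=-2, c=M0/2=0, d=(M1−M0)/(6·1)=181/93, b=Δ0−h0·(2M0+M1)/6=-367/93
seg 1: a=-4, c=M1/2=181/31, d=(M2−M1)/(6·1)=-254/93, b=Δ1−h1·(2M1+M2)/6=176/93
seg 2: a=1, c=M2/2=-73/31, d=(M3−M2)/(6·3)=73/279, b=Δ2−h2·(2M2+M3)/6=500/93
t_q=7/4 → seg 1, τ=3/4; S=-4+176/93·τ+181/31·τ²+-254/93·τ³=-445/992

  seg 0: a=-2 b=-367/93 c=0 d=181/93
  seg 1: a=-4 b=176/93 c=181/31 d=-254/93
  seg 2: a=1 b=500/93 c=-73/31 d=73/279
S(7/4) = -445/992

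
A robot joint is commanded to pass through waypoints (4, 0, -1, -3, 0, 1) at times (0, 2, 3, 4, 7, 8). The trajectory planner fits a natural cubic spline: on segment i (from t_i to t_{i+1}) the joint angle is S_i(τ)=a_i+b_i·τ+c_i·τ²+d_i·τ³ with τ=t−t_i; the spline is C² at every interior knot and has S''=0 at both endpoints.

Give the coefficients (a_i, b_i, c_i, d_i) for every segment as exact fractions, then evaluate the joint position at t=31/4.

  seg 0: a=4 b=-3016/1217 c=0 d=291/2434
  seg 1: a=0 b=-1270/1217 c=873/1217 d=-820/1217
  seg 2: a=-1 b=-1984/1217 c=-1587/1217 d=1137/1217
  seg 3: a=-3 b=-1747/1217 c=1824/1217 d=-836/3651
  seg 4: a=0 b=1673/1217 c=-684/1217 d=228/1217
S(31/4) = 15459/19472

Δ: Δ0=-2, Δ1=-1, Δ2=-2, Δ3=1, Δ4=1
row 1: diag=6, rhs=6; c'=1/6, d'=1
row 2: denom=4−1·1/6=23/6; d'=(-6−1·1)/(23/6)=-42/23
row 3: denom=8−1·6/23=178/23; d'=(18−1·-42/23)/(178/23)=228/89
row 4: denom=8−3·69/178=1217/178; d'=(0−3·228/89)/(1217/178)=-1368/1217
back: M4=-1368/1217
back: M3=228/89−69/178·-1368/1217=3648/1217
back: M2=-42/23−6/23·3648/1217=-3174/1217
back: M1=1−1/6·-3174/1217=1746/1217
M: M0=0, M1=1746/1217, M2=-3174/1217, M3=3648/1217, M4=-1368/1217, M5=0
seg 0: a=4, c=M0/2=0, d=(M1−M0)/(6·2)=291/2434, b=Δ0−h0·(2M0+M1)/6=-3016/1217
seg 1: a=0, c=M1/2=873/1217, d=(M2−M1)/(6·1)=-820/1217, b=Δ1−h1·(2M1+M2)/6=-1270/1217
seg 2: a=-1, c=M2/2=-1587/1217, d=(M3−M2)/(6·1)=1137/1217, b=Δ2−h2·(2M2+M3)/6=-1984/1217
seg 3: a=-3, c=M3/2=1824/1217, d=(M4−M3)/(6·3)=-836/3651, b=Δ3−h3·(2M3+M4)/6=-1747/1217
seg 4: a=0, c=M4/2=-684/1217, d=(M5−M4)/(6·1)=228/1217, b=Δ4−h4·(2M4+M5)/6=1673/1217
t_q=31/4 → seg 4, τ=3/4; S=0+1673/1217·τ+-684/1217·τ²+228/1217·τ³=15459/19472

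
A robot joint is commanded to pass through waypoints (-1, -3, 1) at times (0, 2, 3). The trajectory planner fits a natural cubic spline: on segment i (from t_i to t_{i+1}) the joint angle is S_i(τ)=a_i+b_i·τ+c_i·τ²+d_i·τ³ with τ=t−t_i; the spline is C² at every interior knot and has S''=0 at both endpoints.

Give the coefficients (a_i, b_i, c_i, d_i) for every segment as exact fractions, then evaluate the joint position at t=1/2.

  seg 0: a=-1 b=-8/3 c=0 d=5/12
  seg 1: a=-3 b=7/3 c=5/2 d=-5/6
S(1/2) = -73/32

Δ: Δ0=-1, Δ1=4
row 1: diag=6, rhs=30; c'=1/6, d'=5
back: M1=5
M: M0=0, M1=5, M2=0
seg 0: a=-1, c=M0/2=0, d=(M1−M0)/(6·2)=5/12, b=Δ0−h0·(2M0+M1)/6=-8/3
seg 1: a=-3, c=M1/2=5/2, d=(M2−M1)/(6·1)=-5/6, b=Δ1−h1·(2M1+M2)/6=7/3
t_q=1/2 → seg 0, τ=1/2; S=-1+-8/3·τ+0·τ²+5/12·τ³=-73/32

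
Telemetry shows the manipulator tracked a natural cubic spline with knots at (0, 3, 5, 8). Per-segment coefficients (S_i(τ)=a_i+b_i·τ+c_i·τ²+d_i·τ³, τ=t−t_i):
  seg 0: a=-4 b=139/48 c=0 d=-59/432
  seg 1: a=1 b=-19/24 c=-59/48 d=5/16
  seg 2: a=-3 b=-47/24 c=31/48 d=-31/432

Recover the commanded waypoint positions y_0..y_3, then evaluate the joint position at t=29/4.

y_0 = S_0(0) = a_0 = -4
y_1 = S_1(0) = a_1 = 1
y_2 = S_2(0) = a_2 = -3
y_3 = S_2(3) = -5
t_q=29/4 is in segment 2 (τ=9/4); S_2(τ)=-5073/1024

y_0=-4 y_1=1 y_2=-3 y_3=-5
S(29/4) = -5073/1024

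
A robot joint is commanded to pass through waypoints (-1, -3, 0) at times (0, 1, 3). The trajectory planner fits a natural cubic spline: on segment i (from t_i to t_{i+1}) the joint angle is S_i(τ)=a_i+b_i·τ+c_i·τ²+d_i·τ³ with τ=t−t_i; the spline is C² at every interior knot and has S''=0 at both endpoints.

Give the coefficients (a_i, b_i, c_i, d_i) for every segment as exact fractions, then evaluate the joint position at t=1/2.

Δ: Δ0=-2, Δ1=3/2
row 1: diag=6, rhs=21; c'=1/3, d'=7/2
back: M1=7/2
M: M0=0, M1=7/2, M2=0
seg 0: a=-1, c=M0/2=0, d=(M1−M0)/(6·1)=7/12, b=Δ0−h0·(2M0+M1)/6=-31/12
seg 1: a=-3, c=M1/2=7/4, d=(M2−M1)/(6·2)=-7/24, b=Δ1−h1·(2M1+M2)/6=-5/6
t_q=1/2 → seg 0, τ=1/2; S=-1+-31/12·τ+0·τ²+7/12·τ³=-71/32

  seg 0: a=-1 b=-31/12 c=0 d=7/12
  seg 1: a=-3 b=-5/6 c=7/4 d=-7/24
S(1/2) = -71/32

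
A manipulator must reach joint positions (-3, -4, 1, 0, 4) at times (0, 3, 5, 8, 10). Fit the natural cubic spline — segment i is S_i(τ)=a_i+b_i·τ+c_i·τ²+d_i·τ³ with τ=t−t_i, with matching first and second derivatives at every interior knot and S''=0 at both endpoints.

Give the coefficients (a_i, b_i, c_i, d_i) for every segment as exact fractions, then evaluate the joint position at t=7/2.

Δ: Δ0=-1/3, Δ1=5/2, Δ2=-1/3, Δ3=2
row 1: diag=10, rhs=17; c'=1/5, d'=17/10
row 2: denom=10−2·1/5=48/5; d'=(-17−2·17/10)/(48/5)=-17/8
row 3: denom=10−3·5/16=145/16; d'=(14−3·-17/8)/(145/16)=326/145
back: M3=326/145
back: M2=-17/8−5/16·326/145=-82/29
back: M1=17/10−1/5·-82/29=657/290
M: M0=0, M1=657/290, M2=-82/29, M3=326/145, M4=0
seg 0: a=-3, c=M0/2=0, d=(M1−M0)/(6·3)=73/580, b=Δ0−h0·(2M0+M1)/6=-2551/1740
seg 1: a=-4, c=M1/2=657/580, d=(M2−M1)/(6·2)=-1477/3480, b=Δ1−h1·(2M1+M2)/6=1681/870
seg 2: a=1, c=M2/2=-41/29, d=(M3−M2)/(6·3)=368/1305, b=Δ2−h2·(2M2+M3)/6=596/435
seg 3: a=0, c=M3/2=163/145, d=(M4−M3)/(6·2)=-163/870, b=Δ3−h3·(2M3+M4)/6=218/435
t_q=7/2 → seg 1, τ=1/2; S=-4+1681/870·τ+657/580·τ²+-1477/3480·τ³=-26019/9280

  seg 0: a=-3 b=-2551/1740 c=0 d=73/580
  seg 1: a=-4 b=1681/870 c=657/580 d=-1477/3480
  seg 2: a=1 b=596/435 c=-41/29 d=368/1305
  seg 3: a=0 b=218/435 c=163/145 d=-163/870
S(7/2) = -26019/9280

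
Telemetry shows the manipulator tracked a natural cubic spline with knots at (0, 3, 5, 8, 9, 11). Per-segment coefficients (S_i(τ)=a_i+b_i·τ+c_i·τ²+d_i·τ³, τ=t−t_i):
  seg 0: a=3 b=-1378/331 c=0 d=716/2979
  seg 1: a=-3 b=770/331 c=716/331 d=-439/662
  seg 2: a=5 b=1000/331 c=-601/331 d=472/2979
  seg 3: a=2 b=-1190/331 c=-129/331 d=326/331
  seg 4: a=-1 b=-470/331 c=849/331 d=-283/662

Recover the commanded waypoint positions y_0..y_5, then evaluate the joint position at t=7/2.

y_0=3 y_1=-3 y_2=5 y_3=2 y_4=-1 y_5=3
S(7/2) = -7303/5296

y_0 = S_0(0) = a_0 = 3
y_1 = S_1(0) = a_1 = -3
y_2 = S_2(0) = a_2 = 5
y_3 = S_3(0) = a_3 = 2
y_4 = S_4(0) = a_4 = -1
y_5 = S_4(2) = 3
t_q=7/2 is in segment 1 (τ=1/2); S_1(τ)=-7303/5296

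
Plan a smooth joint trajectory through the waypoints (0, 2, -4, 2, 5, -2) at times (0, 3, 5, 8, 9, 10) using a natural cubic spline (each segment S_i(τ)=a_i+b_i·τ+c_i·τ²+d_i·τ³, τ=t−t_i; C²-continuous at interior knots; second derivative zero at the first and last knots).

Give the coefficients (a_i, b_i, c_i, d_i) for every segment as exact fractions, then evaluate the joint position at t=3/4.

Δ: Δ0=2/3, Δ1=-3, Δ2=2, Δ3=3, Δ4=-7
row 1: diag=10, rhs=-22; c'=1/5, d'=-11/5
row 2: denom=10−2·1/5=48/5; d'=(30−2·-11/5)/(48/5)=43/12
row 3: denom=8−3·5/16=113/16; d'=(6−3·43/12)/(113/16)=-76/113
row 4: denom=4−1·16/113=436/113; d'=(-60−1·-76/113)/(436/113)=-1676/109
back: M4=-1676/109
back: M3=-76/113−16/113·-1676/109=164/109
back: M2=43/12−5/16·164/109=1018/327
back: M1=-11/5−1/5·1018/327=-923/327
M: M0=0, M1=-923/327, M2=1018/327, M3=164/109, M4=-1676/109, M5=0
seg 0: a=0, c=M0/2=0, d=(M1−M0)/(6·3)=-923/5886, b=Δ0−h0·(2M0+M1)/6=453/218
seg 1: a=2, c=M1/2=-923/654, d=(M2−M1)/(6·2)=647/1308, b=Δ1−h1·(2M1+M2)/6=-235/109
seg 2: a=-4, c=M2/2=509/327, d=(M3−M2)/(6·3)=-263/2943, b=Δ2−h2·(2M2+M3)/6=-610/327
seg 3: a=2, c=M3/2=82/109, d=(M4−M3)/(6·1)=-920/327, b=Δ3−h3·(2M3+M4)/6=1655/327
seg 4: a=5, c=M4/2=-838/109, d=(M5−M4)/(6·1)=838/327, b=Δ4−h4·(2M4+M5)/6=-613/327
t_q=3/4 → seg 0, τ=3/4; S=0+453/218·τ+0·τ²+-923/5886·τ³=20821/13952

  seg 0: a=0 b=453/218 c=0 d=-923/5886
  seg 1: a=2 b=-235/109 c=-923/654 d=647/1308
  seg 2: a=-4 b=-610/327 c=509/327 d=-263/2943
  seg 3: a=2 b=1655/327 c=82/109 d=-920/327
  seg 4: a=5 b=-613/327 c=-838/109 d=838/327
S(3/4) = 20821/13952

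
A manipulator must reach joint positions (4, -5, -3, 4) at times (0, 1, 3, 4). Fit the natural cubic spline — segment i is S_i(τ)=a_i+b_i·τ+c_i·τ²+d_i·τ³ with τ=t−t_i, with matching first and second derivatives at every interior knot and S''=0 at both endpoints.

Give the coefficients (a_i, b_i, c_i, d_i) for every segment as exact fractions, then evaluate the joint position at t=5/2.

Δ: Δ0=-9, Δ1=1, Δ2=7
row 1: diag=6, rhs=60; c'=1/3, d'=10
row 2: denom=6−2·1/3=16/3; d'=(36−2·10)/(16/3)=3
back: M2=3
back: M1=10−1/3·3=9
M: M0=0, M1=9, M2=3, M3=0
seg 0: a=4, c=M0/2=0, d=(M1−M0)/(6·1)=3/2, b=Δ0−h0·(2M0+M1)/6=-21/2
seg 1: a=-5, c=M1/2=9/2, d=(M2−M1)/(6·2)=-1/2, b=Δ1−h1·(2M1+M2)/6=-6
seg 2: a=-3, c=M2/2=3/2, d=(M3−M2)/(6·1)=-1/2, b=Δ2−h2·(2M2+M3)/6=6
t_q=5/2 → seg 1, τ=3/2; S=-5+-6·τ+9/2·τ²+-1/2·τ³=-89/16

  seg 0: a=4 b=-21/2 c=0 d=3/2
  seg 1: a=-5 b=-6 c=9/2 d=-1/2
  seg 2: a=-3 b=6 c=3/2 d=-1/2
S(5/2) = -89/16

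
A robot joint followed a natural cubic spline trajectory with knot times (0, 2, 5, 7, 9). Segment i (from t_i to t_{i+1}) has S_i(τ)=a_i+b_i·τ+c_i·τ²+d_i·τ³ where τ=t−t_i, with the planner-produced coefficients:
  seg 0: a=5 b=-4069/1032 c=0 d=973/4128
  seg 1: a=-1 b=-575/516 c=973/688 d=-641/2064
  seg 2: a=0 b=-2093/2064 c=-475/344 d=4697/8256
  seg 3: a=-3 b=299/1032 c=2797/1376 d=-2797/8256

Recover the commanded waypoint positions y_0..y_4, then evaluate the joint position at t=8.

y_0=5 y_1=-1 y_2=0 y_3=-3 y_4=3
S(8) = -2797/2752

y_0 = S_0(0) = a_0 = 5
y_1 = S_1(0) = a_1 = -1
y_2 = S_2(0) = a_2 = 0
y_3 = S_3(0) = a_3 = -3
y_4 = S_3(2) = 3
t_q=8 is in segment 3 (τ=1); S_3(τ)=-2797/2752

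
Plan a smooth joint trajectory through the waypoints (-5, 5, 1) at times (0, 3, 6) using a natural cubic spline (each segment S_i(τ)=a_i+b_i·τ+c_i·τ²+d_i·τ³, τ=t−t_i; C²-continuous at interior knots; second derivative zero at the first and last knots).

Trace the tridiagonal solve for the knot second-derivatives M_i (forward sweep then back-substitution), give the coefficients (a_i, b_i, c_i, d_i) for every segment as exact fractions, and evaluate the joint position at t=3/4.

Δ: Δ0=10/3, Δ1=-4/3
row 1: diag=12, rhs=-28; c'=1/4, d'=-7/3
back: M1=-7/3
M: M0=0, M1=-7/3, M2=0
seg 0: a=-5, c=M0/2=0, d=(M1−M0)/(6·3)=-7/54, b=Δ0−h0·(2M0+M1)/6=9/2
seg 1: a=5, c=M1/2=-7/6, d=(M2−M1)/(6·3)=7/54, b=Δ1−h1·(2M1+M2)/6=1
t_q=3/4 → seg 0, τ=3/4; S=-5+9/2·τ+0·τ²+-7/54·τ³=-215/128

  seg 0: a=-5 b=9/2 c=0 d=-7/54
  seg 1: a=5 b=1 c=-7/6 d=7/54
S(3/4) = -215/128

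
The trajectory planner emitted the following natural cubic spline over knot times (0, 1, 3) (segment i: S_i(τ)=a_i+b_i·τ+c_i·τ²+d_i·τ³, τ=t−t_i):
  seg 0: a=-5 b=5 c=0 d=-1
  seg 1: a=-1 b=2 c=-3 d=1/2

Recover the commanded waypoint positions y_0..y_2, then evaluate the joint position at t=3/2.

y_0 = S_0(0) = a_0 = -5
y_1 = S_1(0) = a_1 = -1
y_2 = S_1(2) = -5
t_q=3/2 is in segment 1 (τ=1/2); S_1(τ)=-11/16

y_0=-5 y_1=-1 y_2=-5
S(3/2) = -11/16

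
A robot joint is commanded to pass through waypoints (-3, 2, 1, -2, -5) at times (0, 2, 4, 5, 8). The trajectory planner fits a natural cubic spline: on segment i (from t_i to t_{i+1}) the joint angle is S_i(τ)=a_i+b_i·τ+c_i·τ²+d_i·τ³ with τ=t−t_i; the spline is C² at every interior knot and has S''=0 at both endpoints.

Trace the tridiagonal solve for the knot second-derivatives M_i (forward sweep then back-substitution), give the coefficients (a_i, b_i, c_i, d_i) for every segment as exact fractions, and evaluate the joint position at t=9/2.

  seg 0: a=-3 b=527/172 c=0 d=-97/688
  seg 1: a=2 b=59/43 c=-291/344 d=-31/688
  seg 2: a=1 b=-439/172 c=-48/43 d=115/172
  seg 3: a=-2 b=-239/86 c=153/172 d=-17/172
S(9/2) = -649/1376

Δ: Δ0=5/2, Δ1=-1/2, Δ2=-3, Δ3=-1
row 1: diag=8, rhs=-18; c'=1/4, d'=-9/4
row 2: denom=6−2·1/4=11/2; d'=(-15−2·-9/4)/(11/2)=-21/11
row 3: denom=8−1·2/11=86/11; d'=(12−1·-21/11)/(86/11)=153/86
back: M3=153/86
back: M2=-21/11−2/11·153/86=-96/43
back: M1=-9/4−1/4·-96/43=-291/172
M: M0=0, M1=-291/172, M2=-96/43, M3=153/86, M4=0
seg 0: a=-3, c=M0/2=0, d=(M1−M0)/(6·2)=-97/688, b=Δ0−h0·(2M0+M1)/6=527/172
seg 1: a=2, c=M1/2=-291/344, d=(M2−M1)/(6·2)=-31/688, b=Δ1−h1·(2M1+M2)/6=59/43
seg 2: a=1, c=M2/2=-48/43, d=(M3−M2)/(6·1)=115/172, b=Δ2−h2·(2M2+M3)/6=-439/172
seg 3: a=-2, c=M3/2=153/172, d=(M4−M3)/(6·3)=-17/172, b=Δ3−h3·(2M3+M4)/6=-239/86
t_q=9/2 → seg 2, τ=1/2; S=1+-439/172·τ+-48/43·τ²+115/172·τ³=-649/1376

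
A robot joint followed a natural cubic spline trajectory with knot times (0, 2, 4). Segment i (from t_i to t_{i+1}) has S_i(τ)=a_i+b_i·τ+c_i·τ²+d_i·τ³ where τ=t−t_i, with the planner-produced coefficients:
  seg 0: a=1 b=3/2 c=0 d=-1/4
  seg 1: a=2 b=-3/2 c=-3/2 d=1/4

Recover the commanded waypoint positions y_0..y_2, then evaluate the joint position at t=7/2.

y_0=1 y_1=2 y_2=-5
S(7/2) = -89/32

y_0 = S_0(0) = a_0 = 1
y_1 = S_1(0) = a_1 = 2
y_2 = S_1(2) = -5
t_q=7/2 is in segment 1 (τ=3/2); S_1(τ)=-89/32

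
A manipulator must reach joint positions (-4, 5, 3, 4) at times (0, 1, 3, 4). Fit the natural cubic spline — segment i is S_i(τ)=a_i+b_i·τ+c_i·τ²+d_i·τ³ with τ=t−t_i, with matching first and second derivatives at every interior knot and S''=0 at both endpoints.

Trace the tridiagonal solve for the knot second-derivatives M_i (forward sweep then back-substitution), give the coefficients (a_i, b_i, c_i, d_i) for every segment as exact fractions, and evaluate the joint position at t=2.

  seg 0: a=-4 b=11 c=0 d=-2
  seg 1: a=5 b=5 c=-6 d=3/2
  seg 2: a=3 b=-1 c=3 d=-1
S(2) = 11/2

Δ: Δ0=9, Δ1=-1, Δ2=1
row 1: diag=6, rhs=-60; c'=1/3, d'=-10
row 2: denom=6−2·1/3=16/3; d'=(12−2·-10)/(16/3)=6
back: M2=6
back: M1=-10−1/3·6=-12
M: M0=0, M1=-12, M2=6, M3=0
seg 0: a=-4, c=M0/2=0, d=(M1−M0)/(6·1)=-2, b=Δ0−h0·(2M0+M1)/6=11
seg 1: a=5, c=M1/2=-6, d=(M2−M1)/(6·2)=3/2, b=Δ1−h1·(2M1+M2)/6=5
seg 2: a=3, c=M2/2=3, d=(M3−M2)/(6·1)=-1, b=Δ2−h2·(2M2+M3)/6=-1
t_q=2 → seg 1, τ=1; S=5+5·τ+-6·τ²+3/2·τ³=11/2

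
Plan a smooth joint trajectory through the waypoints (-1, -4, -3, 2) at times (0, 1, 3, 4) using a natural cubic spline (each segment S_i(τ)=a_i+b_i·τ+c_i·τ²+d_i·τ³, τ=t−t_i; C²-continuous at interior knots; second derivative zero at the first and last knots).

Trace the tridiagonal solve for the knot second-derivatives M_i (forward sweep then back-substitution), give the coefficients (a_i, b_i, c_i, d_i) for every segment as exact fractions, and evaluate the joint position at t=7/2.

Δ: Δ0=-3, Δ1=1/2, Δ2=5
row 1: diag=6, rhs=21; c'=1/3, d'=7/2
row 2: denom=6−2·1/3=16/3; d'=(27−2·7/2)/(16/3)=15/4
back: M2=15/4
back: M1=7/2−1/3·15/4=9/4
M: M0=0, M1=9/4, M2=15/4, M3=0
seg 0: a=-1, c=M0/2=0, d=(M1−M0)/(6·1)=3/8, b=Δ0−h0·(2M0+M1)/6=-27/8
seg 1: a=-4, c=M1/2=9/8, d=(M2−M1)/(6·2)=1/8, b=Δ1−h1·(2M1+M2)/6=-9/4
seg 2: a=-3, c=M2/2=15/8, d=(M3−M2)/(6·1)=-5/8, b=Δ2−h2·(2M2+M3)/6=15/4
t_q=7/2 → seg 2, τ=1/2; S=-3+15/4·τ+15/8·τ²+-5/8·τ³=-47/64

  seg 0: a=-1 b=-27/8 c=0 d=3/8
  seg 1: a=-4 b=-9/4 c=9/8 d=1/8
  seg 2: a=-3 b=15/4 c=15/8 d=-5/8
S(7/2) = -47/64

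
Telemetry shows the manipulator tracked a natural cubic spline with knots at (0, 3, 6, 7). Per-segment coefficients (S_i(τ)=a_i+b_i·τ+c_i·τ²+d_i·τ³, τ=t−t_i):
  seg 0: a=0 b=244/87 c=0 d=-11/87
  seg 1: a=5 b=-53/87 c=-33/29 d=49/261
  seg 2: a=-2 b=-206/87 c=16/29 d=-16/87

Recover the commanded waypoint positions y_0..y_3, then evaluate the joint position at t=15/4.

y_0=0 y_1=5 y_2=-2 y_3=-4
S(15/4) = 7391/1856

y_0 = S_0(0) = a_0 = 0
y_1 = S_1(0) = a_1 = 5
y_2 = S_2(0) = a_2 = -2
y_3 = S_2(1) = -4
t_q=15/4 is in segment 1 (τ=3/4); S_1(τ)=7391/1856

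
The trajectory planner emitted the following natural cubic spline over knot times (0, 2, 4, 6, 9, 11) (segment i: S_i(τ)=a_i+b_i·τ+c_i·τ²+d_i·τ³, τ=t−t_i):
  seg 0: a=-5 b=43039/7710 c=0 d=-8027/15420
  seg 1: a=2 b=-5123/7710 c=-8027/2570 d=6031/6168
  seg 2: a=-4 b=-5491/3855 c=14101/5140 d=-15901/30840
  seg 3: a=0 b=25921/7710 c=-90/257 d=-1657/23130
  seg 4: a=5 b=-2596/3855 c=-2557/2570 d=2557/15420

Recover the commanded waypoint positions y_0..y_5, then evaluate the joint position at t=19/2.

y_0=-5 y_1=2 y_2=-4 y_3=0 y_4=5 y_5=1
S(19/2) = 182379/41120

y_0 = S_0(0) = a_0 = -5
y_1 = S_1(0) = a_1 = 2
y_2 = S_2(0) = a_2 = -4
y_3 = S_3(0) = a_3 = 0
y_4 = S_4(0) = a_4 = 5
y_5 = S_4(2) = 1
t_q=19/2 is in segment 4 (τ=1/2); S_4(τ)=182379/41120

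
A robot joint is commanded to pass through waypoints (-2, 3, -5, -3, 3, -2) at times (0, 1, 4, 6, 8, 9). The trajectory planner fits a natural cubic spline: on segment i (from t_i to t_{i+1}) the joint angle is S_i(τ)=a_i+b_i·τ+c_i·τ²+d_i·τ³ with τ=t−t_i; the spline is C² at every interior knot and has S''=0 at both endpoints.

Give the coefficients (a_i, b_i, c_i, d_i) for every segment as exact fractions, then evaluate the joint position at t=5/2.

Δ: Δ0=5, Δ1=-8/3, Δ2=1, Δ3=3, Δ4=-5
row 1: diag=8, rhs=-46; c'=3/8, d'=-23/4
row 2: denom=10−3·3/8=71/8; d'=(22−3·-23/4)/(71/8)=314/71
row 3: denom=8−2·16/71=536/71; d'=(12−2·314/71)/(536/71)=28/67
row 4: denom=6−2·71/268=733/134; d'=(-48−2·28/67)/(733/134)=-6544/733
back: M4=-6544/733
back: M3=28/67−71/268·-6544/733=2040/733
back: M2=314/71−16/71·2040/733=2782/733
back: M1=-23/4−3/8·2782/733=-5258/733
M: M0=0, M1=-5258/733, M2=2782/733, M3=2040/733, M4=-6544/733, M5=0
seg 0: a=-2, c=M0/2=0, d=(M1−M0)/(6·1)=-2629/2199, b=Δ0−h0·(2M0+M1)/6=13624/2199
seg 1: a=3, c=M1/2=-2629/733, d=(M2−M1)/(6·3)=1340/2199, b=Δ1−h1·(2M1+M2)/6=5737/2199
seg 2: a=-5, c=M2/2=1391/733, d=(M3−M2)/(6·2)=-371/4398, b=Δ2−h2·(2M2+M3)/6=-5405/2199
seg 3: a=-3, c=M3/2=1020/733, d=(M4−M3)/(6·2)=-2146/2199, b=Δ3−h3·(2M3+M4)/6=9061/2199
seg 4: a=3, c=M4/2=-3272/733, d=(M5−M4)/(6·1)=3272/2199, b=Δ4−h4·(2M4+M5)/6=-4451/2199
t_q=5/2 → seg 1, τ=3/2; S=3+5737/2199·τ+-2629/733·τ²+1340/2199·τ³=2639/2932

  seg 0: a=-2 b=13624/2199 c=0 d=-2629/2199
  seg 1: a=3 b=5737/2199 c=-2629/733 d=1340/2199
  seg 2: a=-5 b=-5405/2199 c=1391/733 d=-371/4398
  seg 3: a=-3 b=9061/2199 c=1020/733 d=-2146/2199
  seg 4: a=3 b=-4451/2199 c=-3272/733 d=3272/2199
S(5/2) = 2639/2932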